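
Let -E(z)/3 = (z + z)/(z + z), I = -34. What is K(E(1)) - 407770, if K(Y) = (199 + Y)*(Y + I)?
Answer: -415022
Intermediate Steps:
E(z) = -3 (E(z) = -3*(z + z)/(z + z) = -3*2*z/(2*z) = -3*2*z*1/(2*z) = -3*1 = -3)
K(Y) = (-34 + Y)*(199 + Y) (K(Y) = (199 + Y)*(Y - 34) = (199 + Y)*(-34 + Y) = (-34 + Y)*(199 + Y))
K(E(1)) - 407770 = (-6766 + (-3)² + 165*(-3)) - 407770 = (-6766 + 9 - 495) - 407770 = -7252 - 407770 = -415022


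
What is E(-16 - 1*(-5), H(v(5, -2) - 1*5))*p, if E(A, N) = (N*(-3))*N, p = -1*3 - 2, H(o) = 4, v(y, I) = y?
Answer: 240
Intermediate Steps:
p = -5 (p = -3 - 2 = -5)
E(A, N) = -3*N² (E(A, N) = (-3*N)*N = -3*N²)
E(-16 - 1*(-5), H(v(5, -2) - 1*5))*p = -3*4²*(-5) = -3*16*(-5) = -48*(-5) = 240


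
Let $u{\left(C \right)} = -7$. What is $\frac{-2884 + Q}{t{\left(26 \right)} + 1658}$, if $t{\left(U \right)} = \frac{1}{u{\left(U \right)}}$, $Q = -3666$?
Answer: $- \frac{9170}{2321} \approx -3.9509$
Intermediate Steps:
$t{\left(U \right)} = - \frac{1}{7}$ ($t{\left(U \right)} = \frac{1}{-7} = - \frac{1}{7}$)
$\frac{-2884 + Q}{t{\left(26 \right)} + 1658} = \frac{-2884 - 3666}{- \frac{1}{7} + 1658} = - \frac{6550}{\frac{11605}{7}} = \left(-6550\right) \frac{7}{11605} = - \frac{9170}{2321}$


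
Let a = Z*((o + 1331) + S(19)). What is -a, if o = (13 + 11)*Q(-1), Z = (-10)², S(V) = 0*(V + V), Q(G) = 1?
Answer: -135500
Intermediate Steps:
S(V) = 0 (S(V) = 0*(2*V) = 0)
Z = 100
o = 24 (o = (13 + 11)*1 = 24*1 = 24)
a = 135500 (a = 100*((24 + 1331) + 0) = 100*(1355 + 0) = 100*1355 = 135500)
-a = -1*135500 = -135500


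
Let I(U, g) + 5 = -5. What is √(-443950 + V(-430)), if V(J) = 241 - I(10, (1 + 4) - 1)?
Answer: I*√443699 ≈ 666.11*I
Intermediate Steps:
I(U, g) = -10 (I(U, g) = -5 - 5 = -10)
V(J) = 251 (V(J) = 241 - 1*(-10) = 241 + 10 = 251)
√(-443950 + V(-430)) = √(-443950 + 251) = √(-443699) = I*√443699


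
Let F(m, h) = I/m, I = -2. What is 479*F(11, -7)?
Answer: -958/11 ≈ -87.091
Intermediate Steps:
F(m, h) = -2/m
479*F(11, -7) = 479*(-2/11) = -958/11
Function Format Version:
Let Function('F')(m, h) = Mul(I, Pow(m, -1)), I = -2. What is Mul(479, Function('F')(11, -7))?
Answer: Rational(-958, 11) ≈ -87.091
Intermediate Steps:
Function('F')(m, h) = Mul(-2, Pow(m, -1))
Mul(479, Function('F')(11, -7)) = Mul(479, Mul(-2, Pow(11, -1))) = Mul(479, Mul(-2, Rational(1, 11))) = Mul(479, Rational(-2, 11)) = Rational(-958, 11)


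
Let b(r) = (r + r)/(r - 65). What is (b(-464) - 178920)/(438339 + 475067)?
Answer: -47323876/241595887 ≈ -0.19588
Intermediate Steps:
b(r) = 2*r/(-65 + r) (b(r) = (2*r)/(-65 + r) = 2*r/(-65 + r))
(b(-464) - 178920)/(438339 + 475067) = (2*(-464)/(-65 - 464) - 178920)/(438339 + 475067) = (2*(-464)/(-529) - 178920)/913406 = (2*(-464)*(-1/529) - 178920)*(1/913406) = (928/529 - 178920)*(1/913406) = -94647752/529*1/913406 = -47323876/241595887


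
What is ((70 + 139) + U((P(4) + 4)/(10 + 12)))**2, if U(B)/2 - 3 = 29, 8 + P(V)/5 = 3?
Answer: 74529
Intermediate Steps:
P(V) = -25 (P(V) = -40 + 5*3 = -40 + 15 = -25)
U(B) = 64 (U(B) = 6 + 2*29 = 6 + 58 = 64)
((70 + 139) + U((P(4) + 4)/(10 + 12)))**2 = ((70 + 139) + 64)**2 = (209 + 64)**2 = 273**2 = 74529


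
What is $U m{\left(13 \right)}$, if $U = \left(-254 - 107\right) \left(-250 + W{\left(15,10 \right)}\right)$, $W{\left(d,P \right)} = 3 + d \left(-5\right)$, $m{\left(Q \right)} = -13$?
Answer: $-1511146$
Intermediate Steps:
$W{\left(d,P \right)} = 3 - 5 d$
$U = 116242$ ($U = \left(-254 - 107\right) \left(-250 + \left(3 - 75\right)\right) = - 361 \left(-250 + \left(3 - 75\right)\right) = - 361 \left(-250 - 72\right) = \left(-361\right) \left(-322\right) = 116242$)
$U m{\left(13 \right)} = 116242 \left(-13\right) = -1511146$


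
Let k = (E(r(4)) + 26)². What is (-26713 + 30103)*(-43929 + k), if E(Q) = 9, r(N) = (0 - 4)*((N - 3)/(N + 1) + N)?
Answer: -144766560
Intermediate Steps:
r(N) = -4*N - 4*(-3 + N)/(1 + N) (r(N) = -4*((-3 + N)/(1 + N) + N) = -4*(N + (-3 + N)/(1 + N)) = -4*N - 4*(-3 + N)/(1 + N))
k = 1225 (k = (9 + 26)² = 35² = 1225)
(-26713 + 30103)*(-43929 + k) = (-26713 + 30103)*(-43929 + 1225) = 3390*(-42704) = -144766560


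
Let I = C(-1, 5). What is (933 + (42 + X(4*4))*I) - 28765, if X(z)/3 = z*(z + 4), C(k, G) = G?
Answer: -22822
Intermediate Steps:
I = 5
X(z) = 3*z*(4 + z) (X(z) = 3*(z*(z + 4)) = 3*(z*(4 + z)) = 3*z*(4 + z))
(933 + (42 + X(4*4))*I) - 28765 = (933 + (42 + 3*(4*4)*(4 + 4*4))*5) - 28765 = (933 + (42 + 3*16*(4 + 16))*5) - 28765 = (933 + (42 + 3*16*20)*5) - 28765 = (933 + (42 + 960)*5) - 28765 = (933 + 1002*5) - 28765 = (933 + 5010) - 28765 = 5943 - 28765 = -22822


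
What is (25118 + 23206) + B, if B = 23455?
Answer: 71779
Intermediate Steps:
(25118 + 23206) + B = (25118 + 23206) + 23455 = 48324 + 23455 = 71779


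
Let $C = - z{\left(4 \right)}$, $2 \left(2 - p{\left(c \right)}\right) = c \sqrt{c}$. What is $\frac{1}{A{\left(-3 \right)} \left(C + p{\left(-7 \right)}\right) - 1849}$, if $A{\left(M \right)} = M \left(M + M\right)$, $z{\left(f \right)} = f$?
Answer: $- \frac{1885}{3581008} - \frac{63 i \sqrt{7}}{3581008} \approx -0.00052639 - 4.6546 \cdot 10^{-5} i$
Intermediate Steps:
$p{\left(c \right)} = 2 - \frac{c^{\frac{3}{2}}}{2}$ ($p{\left(c \right)} = 2 - \frac{c \sqrt{c}}{2} = 2 - \frac{c^{\frac{3}{2}}}{2}$)
$A{\left(M \right)} = 2 M^{2}$ ($A{\left(M \right)} = M 2 M = 2 M^{2}$)
$C = -4$ ($C = \left(-1\right) 4 = -4$)
$\frac{1}{A{\left(-3 \right)} \left(C + p{\left(-7 \right)}\right) - 1849} = \frac{1}{2 \left(-3\right)^{2} \left(-4 + \left(2 - \frac{\left(-7\right)^{\frac{3}{2}}}{2}\right)\right) - 1849} = \frac{1}{2 \cdot 9 \left(-4 + \left(2 - \frac{\left(-7\right) i \sqrt{7}}{2}\right)\right) - 1849} = \frac{1}{18 \left(-4 + \left(2 + \frac{7 i \sqrt{7}}{2}\right)\right) - 1849} = \frac{1}{18 \left(-2 + \frac{7 i \sqrt{7}}{2}\right) - 1849} = \frac{1}{\left(-36 + 63 i \sqrt{7}\right) - 1849} = \frac{1}{-1885 + 63 i \sqrt{7}}$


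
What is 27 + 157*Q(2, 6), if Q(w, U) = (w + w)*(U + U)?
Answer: 7563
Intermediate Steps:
Q(w, U) = 4*U*w (Q(w, U) = (2*w)*(2*U) = 4*U*w)
27 + 157*Q(2, 6) = 27 + 157*(4*6*2) = 27 + 157*48 = 27 + 7536 = 7563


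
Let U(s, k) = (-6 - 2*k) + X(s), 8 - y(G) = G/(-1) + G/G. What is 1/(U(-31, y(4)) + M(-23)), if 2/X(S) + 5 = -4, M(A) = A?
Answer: -9/461 ≈ -0.019523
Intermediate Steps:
X(S) = -2/9 (X(S) = 2/(-5 - 4) = 2/(-9) = 2*(-⅑) = -2/9)
y(G) = 7 + G (y(G) = 8 - (G/(-1) + G/G) = 8 - (G*(-1) + 1) = 8 - (-G + 1) = 8 - (1 - G) = 8 + (-1 + G) = 7 + G)
U(s, k) = -56/9 - 2*k (U(s, k) = (-6 - 2*k) - 2/9 = -56/9 - 2*k)
1/(U(-31, y(4)) + M(-23)) = 1/((-56/9 - 2*(7 + 4)) - 23) = 1/((-56/9 - 2*11) - 23) = 1/((-56/9 - 22) - 23) = 1/(-254/9 - 23) = 1/(-461/9) = -9/461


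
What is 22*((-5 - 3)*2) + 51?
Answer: -301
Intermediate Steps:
22*((-5 - 3)*2) + 51 = 22*(-8*2) + 51 = 22*(-16) + 51 = -352 + 51 = -301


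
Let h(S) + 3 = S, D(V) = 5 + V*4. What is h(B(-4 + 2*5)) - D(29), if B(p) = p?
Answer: -118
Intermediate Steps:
D(V) = 5 + 4*V
h(S) = -3 + S
h(B(-4 + 2*5)) - D(29) = (-3 + (-4 + 2*5)) - (5 + 4*29) = (-3 + (-4 + 10)) - (5 + 116) = (-3 + 6) - 1*121 = 3 - 121 = -118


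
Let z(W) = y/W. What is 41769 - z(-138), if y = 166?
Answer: 2882144/69 ≈ 41770.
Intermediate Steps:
z(W) = 166/W
41769 - z(-138) = 41769 - 166/(-138) = 41769 - 166*(-1)/138 = 41769 - 1*(-83/69) = 41769 + 83/69 = 2882144/69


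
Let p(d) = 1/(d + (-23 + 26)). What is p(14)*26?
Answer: 26/17 ≈ 1.5294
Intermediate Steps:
p(d) = 1/(3 + d) (p(d) = 1/(d + 3) = 1/(3 + d))
p(14)*26 = 26/(3 + 14) = 26/17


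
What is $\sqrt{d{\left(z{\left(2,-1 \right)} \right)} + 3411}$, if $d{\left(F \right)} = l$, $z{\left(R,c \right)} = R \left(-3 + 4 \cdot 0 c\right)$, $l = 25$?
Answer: $2 \sqrt{859} \approx 58.617$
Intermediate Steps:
$z{\left(R,c \right)} = - 3 R$ ($z{\left(R,c \right)} = R \left(-3 + 0 c\right) = R \left(-3 + 0\right) = R \left(-3\right) = - 3 R$)
$d{\left(F \right)} = 25$
$\sqrt{d{\left(z{\left(2,-1 \right)} \right)} + 3411} = \sqrt{25 + 3411} = \sqrt{3436} = 2 \sqrt{859}$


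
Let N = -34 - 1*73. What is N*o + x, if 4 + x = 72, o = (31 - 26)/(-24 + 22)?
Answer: 671/2 ≈ 335.50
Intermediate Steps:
o = -5/2 (o = 5/(-2) = 5*(-½) = -5/2 ≈ -2.5000)
N = -107 (N = -34 - 73 = -107)
x = 68 (x = -4 + 72 = 68)
N*o + x = -107*(-5/2) + 68 = 535/2 + 68 = 671/2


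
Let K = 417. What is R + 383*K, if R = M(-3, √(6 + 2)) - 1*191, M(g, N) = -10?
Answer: 159510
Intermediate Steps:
R = -201 (R = -10 - 1*191 = -10 - 191 = -201)
R + 383*K = -201 + 383*417 = -201 + 159711 = 159510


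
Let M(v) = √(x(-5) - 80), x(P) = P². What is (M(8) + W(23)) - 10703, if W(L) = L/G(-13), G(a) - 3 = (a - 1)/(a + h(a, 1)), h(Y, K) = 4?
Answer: -438616/41 + I*√55 ≈ -10698.0 + 7.4162*I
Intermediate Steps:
G(a) = 3 + (-1 + a)/(4 + a) (G(a) = 3 + (a - 1)/(a + 4) = 3 + (-1 + a)/(4 + a))
W(L) = 9*L/41 (W(L) = L/(((11 + 4*(-13))/(4 - 13))) = L/(((11 - 52)/(-9))) = L/((-⅑*(-41))) = L/(41/9) = L*(9/41) = 9*L/41)
M(v) = I*√55 (M(v) = √((-5)² - 80) = √(25 - 80) = √(-55) = I*√55)
(M(8) + W(23)) - 10703 = (I*√55 + (9/41)*23) - 10703 = (I*√55 + 207/41) - 10703 = (207/41 + I*√55) - 10703 = -438616/41 + I*√55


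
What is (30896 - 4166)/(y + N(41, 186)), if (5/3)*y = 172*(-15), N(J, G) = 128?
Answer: -2673/142 ≈ -18.824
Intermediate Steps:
y = -1548 (y = 3*(172*(-15))/5 = (⅗)*(-2580) = -1548)
(30896 - 4166)/(y + N(41, 186)) = (30896 - 4166)/(-1548 + 128) = 26730/(-1420) = 26730*(-1/1420) = -2673/142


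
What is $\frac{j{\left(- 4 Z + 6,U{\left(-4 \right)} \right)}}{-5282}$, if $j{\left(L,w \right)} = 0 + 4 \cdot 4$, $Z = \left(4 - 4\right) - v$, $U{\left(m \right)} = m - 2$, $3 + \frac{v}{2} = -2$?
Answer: $- \frac{8}{2641} \approx -0.0030292$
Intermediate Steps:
$v = -10$ ($v = -6 + 2 \left(-2\right) = -6 - 4 = -10$)
$U{\left(m \right)} = -2 + m$
$Z = 10$ ($Z = \left(4 - 4\right) - -10 = \left(4 - 4\right) + 10 = 0 + 10 = 10$)
$j{\left(L,w \right)} = 16$ ($j{\left(L,w \right)} = 0 + 16 = 16$)
$\frac{j{\left(- 4 Z + 6,U{\left(-4 \right)} \right)}}{-5282} = \frac{16}{-5282} = 16 \left(- \frac{1}{5282}\right) = - \frac{8}{2641}$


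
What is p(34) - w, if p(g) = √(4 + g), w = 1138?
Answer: -1138 + √38 ≈ -1131.8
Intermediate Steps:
p(34) - w = √(4 + 34) - 1*1138 = √38 - 1138 = -1138 + √38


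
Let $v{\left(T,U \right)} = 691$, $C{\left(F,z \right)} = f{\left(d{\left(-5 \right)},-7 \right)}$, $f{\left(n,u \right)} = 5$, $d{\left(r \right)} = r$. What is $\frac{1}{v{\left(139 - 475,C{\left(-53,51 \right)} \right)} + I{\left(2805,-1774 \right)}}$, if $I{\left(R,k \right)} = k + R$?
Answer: $\frac{1}{1722} \approx 0.00058072$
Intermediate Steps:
$I{\left(R,k \right)} = R + k$
$C{\left(F,z \right)} = 5$
$\frac{1}{v{\left(139 - 475,C{\left(-53,51 \right)} \right)} + I{\left(2805,-1774 \right)}} = \frac{1}{691 + \left(2805 - 1774\right)} = \frac{1}{691 + 1031} = \frac{1}{1722}$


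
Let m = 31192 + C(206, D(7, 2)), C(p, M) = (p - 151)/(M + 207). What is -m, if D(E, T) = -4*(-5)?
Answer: -7080639/227 ≈ -31192.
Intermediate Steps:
D(E, T) = 20
C(p, M) = (-151 + p)/(207 + M)
m = 7080639/227 (m = 31192 + (-151 + 206)/(207 + 20) = 31192 + 55/227 = 7080639/227 ≈ 31192.)
-m = -1*7080639/227 = -7080639/227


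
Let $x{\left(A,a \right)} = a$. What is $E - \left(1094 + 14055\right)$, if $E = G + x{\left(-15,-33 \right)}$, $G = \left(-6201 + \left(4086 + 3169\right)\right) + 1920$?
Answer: $-12208$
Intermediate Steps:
$G = 2974$ ($G = \left(-6201 + 7255\right) + 1920 = 1054 + 1920 = 2974$)
$E = 2941$ ($E = 2974 - 33 = 2941$)
$E - \left(1094 + 14055\right) = 2941 - \left(1094 + 14055\right) = 2941 - 15149 = -12208$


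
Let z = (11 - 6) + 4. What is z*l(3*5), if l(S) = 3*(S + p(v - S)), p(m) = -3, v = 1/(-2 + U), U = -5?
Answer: 324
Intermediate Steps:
v = -⅐ (v = 1/(-2 - 5) = 1/(-7) = -⅐ ≈ -0.14286)
z = 9 (z = 5 + 4 = 9)
l(S) = -9 + 3*S (l(S) = 3*(S - 3) = 3*(-3 + S) = -9 + 3*S)
z*l(3*5) = 9*(-9 + 3*(3*5)) = 9*(-9 + 3*15) = 9*(-9 + 45) = 9*36 = 324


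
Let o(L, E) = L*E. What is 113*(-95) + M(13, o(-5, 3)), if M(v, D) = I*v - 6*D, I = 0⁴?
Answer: -10645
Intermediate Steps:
o(L, E) = E*L
I = 0
M(v, D) = -6*D (M(v, D) = 0*v - 6*D = 0 - 6*D = -6*D)
113*(-95) + M(13, o(-5, 3)) = 113*(-95) - 18*(-5) = -10735 - 6*(-15) = -10735 + 90 = -10645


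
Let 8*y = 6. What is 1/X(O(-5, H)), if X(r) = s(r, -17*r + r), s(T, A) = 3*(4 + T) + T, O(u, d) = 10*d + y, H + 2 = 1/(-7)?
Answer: -7/495 ≈ -0.014141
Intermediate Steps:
y = ¾ (y = (⅛)*6 = ¾ ≈ 0.75000)
H = -15/7 (H = -2 + 1/(-7) = -2 - ⅐ = -15/7 ≈ -2.1429)
O(u, d) = ¾ + 10*d (O(u, d) = 10*d + ¾ = ¾ + 10*d)
s(T, A) = 12 + 4*T (s(T, A) = (12 + 3*T) + T = 12 + 4*T)
X(r) = 12 + 4*r
1/X(O(-5, H)) = 1/(12 + 4*(¾ + 10*(-15/7))) = 1/(12 + 4*(¾ - 150/7)) = 1/(12 + 4*(-579/28)) = 1/(12 - 579/7) = 1/(-495/7) = -7/495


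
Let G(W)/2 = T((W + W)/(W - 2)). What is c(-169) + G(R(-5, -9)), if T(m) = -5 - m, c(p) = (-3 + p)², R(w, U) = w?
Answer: 206998/7 ≈ 29571.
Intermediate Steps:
G(W) = -10 - 4*W/(-2 + W) (G(W) = 2*(-5 - (W + W)/(W - 2)) = 2*(-5 - 2*W/(-2 + W)) = -10 - 4*W/(-2 + W))
c(-169) + G(R(-5, -9)) = (-3 - 169)² + 2*(10 - 7*(-5))/(-2 - 5) = (-172)² + 2*(10 + 35)/(-7) = 29584 + 2*(-⅐)*45 = 29584 - 90/7 = 206998/7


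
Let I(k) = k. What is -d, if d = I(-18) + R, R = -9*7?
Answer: 81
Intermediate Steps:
R = -63
d = -81 (d = -18 - 63 = -81)
-d = -1*(-81) = 81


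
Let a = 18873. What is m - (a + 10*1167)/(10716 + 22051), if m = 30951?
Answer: 1014140874/32767 ≈ 30950.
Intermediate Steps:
m - (a + 10*1167)/(10716 + 22051) = 30951 - (18873 + 10*1167)/(10716 + 22051) = 30951 - (18873 + 11670)/32767 = 30951 - 30543/32767 = 1014140874/32767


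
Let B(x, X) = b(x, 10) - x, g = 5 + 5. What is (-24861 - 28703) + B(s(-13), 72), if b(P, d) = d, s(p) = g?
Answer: -53564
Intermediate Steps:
g = 10
s(p) = 10
B(x, X) = 10 - x
(-24861 - 28703) + B(s(-13), 72) = (-24861 - 28703) + (10 - 1*10) = -53564 + (10 - 10) = -53564 + 0 = -53564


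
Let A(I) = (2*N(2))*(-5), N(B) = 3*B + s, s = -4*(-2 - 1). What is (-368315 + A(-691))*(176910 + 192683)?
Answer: -136193172535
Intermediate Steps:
s = 12 (s = -4*(-3) = 12)
N(B) = 12 + 3*B (N(B) = 3*B + 12 = 12 + 3*B)
A(I) = -180 (A(I) = (2*(12 + 3*2))*(-5) = (2*(12 + 6))*(-5) = (2*18)*(-5) = 36*(-5) = -180)
(-368315 + A(-691))*(176910 + 192683) = (-368315 - 180)*(176910 + 192683) = -368495*369593 = -136193172535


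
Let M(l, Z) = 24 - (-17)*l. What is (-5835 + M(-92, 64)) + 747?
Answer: -6628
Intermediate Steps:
M(l, Z) = 24 + 17*l
(-5835 + M(-92, 64)) + 747 = (-5835 + (24 + 17*(-92))) + 747 = (-5835 + (24 - 1564)) + 747 = (-5835 - 1540) + 747 = -7375 + 747 = -6628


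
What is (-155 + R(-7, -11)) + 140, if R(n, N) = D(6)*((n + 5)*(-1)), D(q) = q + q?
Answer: 9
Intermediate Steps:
D(q) = 2*q
R(n, N) = -60 - 12*n (R(n, N) = (2*6)*((n + 5)*(-1)) = 12*((5 + n)*(-1)) = 12*(-5 - n) = -60 - 12*n)
(-155 + R(-7, -11)) + 140 = (-155 + (-60 - 12*(-7))) + 140 = (-155 + (-60 + 84)) + 140 = (-155 + 24) + 140 = -131 + 140 = 9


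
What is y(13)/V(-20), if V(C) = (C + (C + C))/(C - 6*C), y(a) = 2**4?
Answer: -80/3 ≈ -26.667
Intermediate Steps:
y(a) = 16
V(C) = -3/5 (V(C) = (C + 2*C)/((-5*C)) = (3*C)*(-1/(5*C)) = -3/5)
y(13)/V(-20) = 16/(-3/5) = 16*(-5/3) = -80/3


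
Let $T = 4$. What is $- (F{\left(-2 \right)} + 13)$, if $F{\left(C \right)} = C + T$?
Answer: $-15$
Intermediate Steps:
$F{\left(C \right)} = 4 + C$ ($F{\left(C \right)} = C + 4 = 4 + C$)
$- (F{\left(-2 \right)} + 13) = - (\left(4 - 2\right) + 13) = - (2 + 13) = \left(-1\right) 15 = -15$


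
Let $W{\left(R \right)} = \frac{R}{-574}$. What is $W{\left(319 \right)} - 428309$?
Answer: $- \frac{245849685}{574} \approx -4.2831 \cdot 10^{5}$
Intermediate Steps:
$W{\left(R \right)} = - \frac{R}{574}$ ($W{\left(R \right)} = R \left(- \frac{1}{574}\right) = - \frac{R}{574}$)
$W{\left(319 \right)} - 428309 = \left(- \frac{1}{574}\right) 319 - 428309 = - \frac{319}{574} - 428309 = - \frac{245849685}{574}$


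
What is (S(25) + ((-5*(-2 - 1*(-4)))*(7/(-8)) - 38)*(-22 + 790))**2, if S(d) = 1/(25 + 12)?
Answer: 690838581889/1369 ≈ 5.0463e+8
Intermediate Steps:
S(d) = 1/37
(S(25) + ((-5*(-2 - 1*(-4)))*(7/(-8)) - 38)*(-22 + 790))**2 = (1/37 + ((-5*(-2 - 1*(-4)))*(7/(-8)) - 38)*(-22 + 790))**2 = (1/37 + ((-5*(-2 + 4))*(7*(-1/8)) - 38)*768)**2 = (1/37 + (-5*2*(-7/8) - 38)*768)**2 = (1/37 + (-10*(-7/8) - 38)*768)**2 = (1/37 + (35/4 - 38)*768)**2 = (1/37 - 117/4*768)**2 = (1/37 - 22464)**2 = (-831167/37)**2 = 690838581889/1369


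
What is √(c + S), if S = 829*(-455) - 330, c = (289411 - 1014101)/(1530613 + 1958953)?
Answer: 2*I*√287321950526855215/1744783 ≈ 614.43*I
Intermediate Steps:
c = -362345/1744783 (c = -724690/3489566 = -724690*1/3489566 = -362345/1744783 ≈ -0.20767)
S = -377525 (S = -377195 - 330 = -377525)
√(c + S) = √(-362345/1744783 - 377525) = √(-658699564420/1744783) = 2*I*√287321950526855215/1744783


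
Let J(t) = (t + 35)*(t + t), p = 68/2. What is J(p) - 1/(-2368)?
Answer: 11110657/2368 ≈ 4692.0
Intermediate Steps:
p = 34 (p = 68*(½) = 34)
J(t) = 2*t*(35 + t) (J(t) = (35 + t)*(2*t) = 2*t*(35 + t))
J(p) - 1/(-2368) = 2*34*(35 + 34) - 1/(-2368) = 2*34*69 - 1*(-1/2368) = 4692 + 1/2368 = 11110657/2368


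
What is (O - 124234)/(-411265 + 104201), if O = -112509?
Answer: 236743/307064 ≈ 0.77099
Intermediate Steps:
(O - 124234)/(-411265 + 104201) = (-112509 - 124234)/(-411265 + 104201) = -236743/(-307064) = -236743*(-1/307064) = 236743/307064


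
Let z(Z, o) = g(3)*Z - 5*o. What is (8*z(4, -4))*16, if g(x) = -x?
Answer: 1024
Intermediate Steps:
z(Z, o) = -5*o - 3*Z (z(Z, o) = (-1*3)*Z - 5*o = -3*Z - 5*o = -5*o - 3*Z)
(8*z(4, -4))*16 = (8*(-5*(-4) - 3*4))*16 = (8*(20 - 12))*16 = (8*8)*16 = 64*16 = 1024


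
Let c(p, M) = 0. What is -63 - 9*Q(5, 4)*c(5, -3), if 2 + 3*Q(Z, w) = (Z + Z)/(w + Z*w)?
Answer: -63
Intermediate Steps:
Q(Z, w) = -2/3 + 2*Z/(3*(w + Z*w)) (Q(Z, w) = -2/3 + ((Z + Z)/(w + Z*w))/3 = -2/3 + ((2*Z)/(w + Z*w))/3 = -2/3 + (2*Z/(w + Z*w))/3 = -2/3 + 2*Z/(3*(w + Z*w)))
-63 - 9*Q(5, 4)*c(5, -3) = -63 - 9*((2/3)*(5 - 1*4 - 1*5*4)/(4*(1 + 5)))*0 = -63 - 9*((2/3)*(1/4)*(5 - 4 - 20)/6)*0 = -63 - 9*((2/3)*(1/4)*(1/6)*(-19))*0 = -63 - 9*(-19/36)*0 = -63 - (-19)*0/4 = -63 - 1*0 = -63 + 0 = -63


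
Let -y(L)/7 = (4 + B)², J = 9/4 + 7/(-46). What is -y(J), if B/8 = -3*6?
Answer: 137200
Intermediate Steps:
J = 193/92 (J = 9*(¼) + 7*(-1/46) = 9/4 - 7/46 = 193/92 ≈ 2.0978)
B = -144 (B = 8*(-3*6) = 8*(-18) = -144)
y(L) = -137200 (y(L) = -7*(4 - 144)² = -7*(-140)² = -7*19600 = -137200)
-y(J) = -1*(-137200) = 137200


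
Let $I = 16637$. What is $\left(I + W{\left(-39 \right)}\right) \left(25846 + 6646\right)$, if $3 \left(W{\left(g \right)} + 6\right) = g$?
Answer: $539952056$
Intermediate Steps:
$W{\left(g \right)} = -6 + \frac{g}{3}$
$\left(I + W{\left(-39 \right)}\right) \left(25846 + 6646\right) = \left(16637 + \left(-6 + \frac{1}{3} \left(-39\right)\right)\right) \left(25846 + 6646\right) = \left(16637 - 19\right) 32492 = 16618 \cdot 32492 = 539952056$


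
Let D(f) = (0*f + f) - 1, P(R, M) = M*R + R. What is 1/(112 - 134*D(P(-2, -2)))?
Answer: -1/22 ≈ -0.045455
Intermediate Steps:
P(R, M) = R + M*R
D(f) = -1 + f (D(f) = (0 + f) - 1 = f - 1 = -1 + f)
1/(112 - 134*D(P(-2, -2))) = 1/(112 - 134*(-1 - 2*(1 - 2))) = 1/(112 - 134*(-1 - 2*(-1))) = 1/(112 - 134*(-1 + 2)) = 1/(112 - 134*1) = 1/(112 - 134) = 1/(-22) = -1/22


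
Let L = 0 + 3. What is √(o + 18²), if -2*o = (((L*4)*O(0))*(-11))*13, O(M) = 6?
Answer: 12*√38 ≈ 73.973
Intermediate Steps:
L = 3
o = 5148 (o = -((3*4)*6)*(-11)*13/2 = -(12*6)*(-11)*13/2 = -72*(-11)*13/2 = -(-396)*13 = -½*(-10296) = 5148)
√(o + 18²) = √(5148 + 18²) = √(5148 + 324) = √5472 = 12*√38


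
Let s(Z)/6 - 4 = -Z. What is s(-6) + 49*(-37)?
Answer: -1753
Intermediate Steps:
s(Z) = 24 - 6*Z (s(Z) = 24 + 6*(-Z) = 24 - 6*Z)
s(-6) + 49*(-37) = (24 - 6*(-6)) + 49*(-37) = (24 + 36) - 1813 = 60 - 1813 = -1753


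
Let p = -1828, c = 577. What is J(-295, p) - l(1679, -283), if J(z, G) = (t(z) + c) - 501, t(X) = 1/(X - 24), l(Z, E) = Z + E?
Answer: -421081/319 ≈ -1320.0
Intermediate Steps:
l(Z, E) = E + Z
t(X) = 1/(-24 + X)
J(z, G) = 76 + 1/(-24 + z) (J(z, G) = (1/(-24 + z) + 577) - 501 = (577 + 1/(-24 + z)) - 501 = 76 + 1/(-24 + z))
J(-295, p) - l(1679, -283) = (-1823 + 76*(-295))/(-24 - 295) - (-283 + 1679) = (-1823 - 22420)/(-319) - 1*1396 = -1/319*(-24243) - 1396 = 24243/319 - 1396 = -421081/319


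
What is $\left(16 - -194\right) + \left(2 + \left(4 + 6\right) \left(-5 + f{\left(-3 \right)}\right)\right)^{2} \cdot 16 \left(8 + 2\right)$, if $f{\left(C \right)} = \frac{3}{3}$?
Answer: $231250$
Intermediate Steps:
$f{\left(C \right)} = 1$ ($f{\left(C \right)} = 3 \cdot \frac{1}{3} = 1$)
$\left(16 - -194\right) + \left(2 + \left(4 + 6\right) \left(-5 + f{\left(-3 \right)}\right)\right)^{2} \cdot 16 \left(8 + 2\right) = \left(16 - -194\right) + \left(2 + \left(4 + 6\right) \left(-5 + 1\right)\right)^{2} \cdot 16 \left(8 + 2\right) = \left(16 + 194\right) + \left(2 + 10 \left(-4\right)\right)^{2} \cdot 16 \cdot 10 = 210 + \left(2 - 40\right)^{2} \cdot 160 = 210 + \left(-38\right)^{2} \cdot 160 = 210 + 1444 \cdot 160 = 210 + 231040 = 231250$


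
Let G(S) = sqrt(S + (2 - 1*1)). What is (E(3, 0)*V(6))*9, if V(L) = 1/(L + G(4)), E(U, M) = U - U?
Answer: 0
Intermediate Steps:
G(S) = sqrt(1 + S) (G(S) = sqrt(S + (2 - 1)) = sqrt(S + 1) = sqrt(1 + S))
E(U, M) = 0
V(L) = 1/(L + sqrt(5)) (V(L) = 1/(L + sqrt(1 + 4)) = 1/(L + sqrt(5)))
(E(3, 0)*V(6))*9 = (0/(6 + sqrt(5)))*9 = 0*9 = 0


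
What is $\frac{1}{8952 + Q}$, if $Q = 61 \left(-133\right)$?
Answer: $\frac{1}{839} \approx 0.0011919$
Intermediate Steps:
$Q = -8113$
$\frac{1}{8952 + Q} = \frac{1}{8952 - 8113} = \frac{1}{839}$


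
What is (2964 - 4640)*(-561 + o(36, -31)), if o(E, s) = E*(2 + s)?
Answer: 2689980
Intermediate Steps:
(2964 - 4640)*(-561 + o(36, -31)) = (2964 - 4640)*(-561 + 36*(2 - 31)) = -1676*(-561 + 36*(-29)) = -1676*(-561 - 1044) = -1676*(-1605) = 2689980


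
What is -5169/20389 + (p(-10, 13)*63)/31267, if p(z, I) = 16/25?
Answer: -4019925963/15937571575 ≈ -0.25223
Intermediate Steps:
p(z, I) = 16/25 (p(z, I) = 16*(1/25) = 16/25)
-5169/20389 + (p(-10, 13)*63)/31267 = -5169/20389 + ((16/25)*63)/31267 = -5169*1/20389 + (1008/25)*(1/31267) = -5169/20389 + 1008/781675 = -4019925963/15937571575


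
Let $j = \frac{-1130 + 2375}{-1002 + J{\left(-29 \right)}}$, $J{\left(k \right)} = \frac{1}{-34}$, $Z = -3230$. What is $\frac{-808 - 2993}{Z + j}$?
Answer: $\frac{129496269}{110085200} \approx 1.1763$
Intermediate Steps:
$J{\left(k \right)} = - \frac{1}{34}$
$j = - \frac{42330}{34069}$ ($j = \frac{-1130 + 2375}{-1002 - \frac{1}{34}} = \frac{1245}{- \frac{34069}{34}} = 1245 \left(- \frac{34}{34069}\right) = - \frac{42330}{34069} \approx -1.2425$)
$\frac{-808 - 2993}{Z + j} = \frac{-808 - 2993}{-3230 - \frac{42330}{34069}} = - \frac{3801}{- \frac{110085200}{34069}} = \left(-3801\right) \left(- \frac{34069}{110085200}\right) = \frac{129496269}{110085200}$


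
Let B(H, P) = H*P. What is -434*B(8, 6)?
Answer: -20832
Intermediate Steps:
-434*B(8, 6) = -434*8*6 = -434*48 = -1*20832 = -20832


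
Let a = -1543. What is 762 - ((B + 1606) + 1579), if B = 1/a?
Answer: -3738688/1543 ≈ -2423.0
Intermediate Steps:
B = -1/1543 (B = 1/(-1543) = -1/1543 ≈ -0.00064809)
762 - ((B + 1606) + 1579) = 762 - ((-1/1543 + 1606) + 1579) = 762 - (2478057/1543 + 1579) = 762 - 1*4914454/1543 = 762 - 4914454/1543 = -3738688/1543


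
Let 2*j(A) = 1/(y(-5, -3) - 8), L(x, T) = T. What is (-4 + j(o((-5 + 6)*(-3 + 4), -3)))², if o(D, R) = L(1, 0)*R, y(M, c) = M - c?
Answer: 6561/400 ≈ 16.402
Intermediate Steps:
o(D, R) = 0 (o(D, R) = 0*R = 0)
j(A) = -1/20 (j(A) = 1/(2*((-5 - 1*(-3)) - 8)) = 1/(2*((-5 + 3) - 8)) = 1/(2*(-2 - 8)) = (½)/(-10) = (½)*(-⅒) = -1/20)
(-4 + j(o((-5 + 6)*(-3 + 4), -3)))² = (-4 - 1/20)² = (-81/20)² = 6561/400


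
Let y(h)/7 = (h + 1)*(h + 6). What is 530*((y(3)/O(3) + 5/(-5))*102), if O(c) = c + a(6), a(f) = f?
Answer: 1459620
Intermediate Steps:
y(h) = 7*(1 + h)*(6 + h) (y(h) = 7*((h + 1)*(h + 6)) = 7*((1 + h)*(6 + h)) = 7*(1 + h)*(6 + h))
O(c) = 6 + c (O(c) = c + 6 = 6 + c)
530*((y(3)/O(3) + 5/(-5))*102) = 530*(((42 + 7*3² + 49*3)/(6 + 3) + 5/(-5))*102) = 530*(((42 + 7*9 + 147)/9 + 5*(-⅕))*102) = 530*(((42 + 63 + 147)*(⅑) - 1)*102) = 530*((252*(⅑) - 1)*102) = 530*((28 - 1)*102) = 530*(27*102) = 530*2754 = 1459620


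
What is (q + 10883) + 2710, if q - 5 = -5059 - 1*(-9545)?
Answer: 18084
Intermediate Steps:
q = 4491 (q = 5 + (-5059 - 1*(-9545)) = 5 + (-5059 + 9545) = 5 + 4486 = 4491)
(q + 10883) + 2710 = (4491 + 10883) + 2710 = 15374 + 2710 = 18084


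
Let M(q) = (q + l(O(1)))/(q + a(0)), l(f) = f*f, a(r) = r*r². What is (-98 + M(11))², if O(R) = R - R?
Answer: 9409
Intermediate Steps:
O(R) = 0
a(r) = r³
l(f) = f²
M(q) = 1 (M(q) = (q + 0²)/(q + 0³) = (q + 0)/(q + 0) = q/q = 1)
(-98 + M(11))² = (-98 + 1)² = (-97)² = 9409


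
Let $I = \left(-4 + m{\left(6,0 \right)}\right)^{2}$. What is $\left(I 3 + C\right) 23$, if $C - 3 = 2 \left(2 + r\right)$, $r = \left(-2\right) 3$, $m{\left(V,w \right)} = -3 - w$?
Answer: $3266$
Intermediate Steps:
$r = -6$
$I = 49$ ($I = \left(-4 - 3\right)^{2} = \left(-7\right)^{2} = 49$)
$C = -5$ ($C = 3 + 2 \left(2 - 6\right) = 3 + 2 \left(-4\right) = 3 - 8 = -5$)
$\left(I 3 + C\right) 23 = \left(49 \cdot 3 - 5\right) 23 = \left(147 - 5\right) 23 = 142 \cdot 23 = 3266$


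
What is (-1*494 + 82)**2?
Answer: 169744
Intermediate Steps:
(-1*494 + 82)**2 = (-494 + 82)**2 = (-412)**2 = 169744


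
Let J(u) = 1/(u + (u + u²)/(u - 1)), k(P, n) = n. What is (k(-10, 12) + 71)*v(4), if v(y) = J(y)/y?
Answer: 249/128 ≈ 1.9453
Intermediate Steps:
J(u) = 1/(u + (u + u²)/(-1 + u))
v(y) = (-1 + y)/(2*y³) (v(y) = ((-1 + y)/(2*y²))/y = (-1 + y)/(2*y³))
(k(-10, 12) + 71)*v(4) = (12 + 71)*((½)*(-1 + 4)/4³) = 83*((½)*(1/64)*3) = 83*(3/128) = 249/128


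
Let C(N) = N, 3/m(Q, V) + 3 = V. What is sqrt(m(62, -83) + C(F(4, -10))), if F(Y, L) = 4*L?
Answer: I*sqrt(296098)/86 ≈ 6.3273*I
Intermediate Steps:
m(Q, V) = 3/(-3 + V)
sqrt(m(62, -83) + C(F(4, -10))) = sqrt(3/(-3 - 83) + 4*(-10)) = sqrt(3/(-86) - 40) = sqrt(3*(-1/86) - 40) = sqrt(-3/86 - 40) = sqrt(-3443/86) = I*sqrt(296098)/86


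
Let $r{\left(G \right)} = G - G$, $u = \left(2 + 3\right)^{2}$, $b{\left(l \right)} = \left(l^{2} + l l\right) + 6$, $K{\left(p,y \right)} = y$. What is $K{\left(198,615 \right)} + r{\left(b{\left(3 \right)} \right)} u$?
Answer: $615$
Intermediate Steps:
$b{\left(l \right)} = 6 + 2 l^{2}$ ($b{\left(l \right)} = \left(l^{2} + l^{2}\right) + 6 = 2 l^{2} + 6 = 6 + 2 l^{2}$)
$u = 25$ ($u = 5^{2} = 25$)
$r{\left(G \right)} = 0$
$K{\left(198,615 \right)} + r{\left(b{\left(3 \right)} \right)} u = 615 + 0 \cdot 25 = 615 + 0 = 615$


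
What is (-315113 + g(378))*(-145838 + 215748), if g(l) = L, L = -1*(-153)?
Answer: -22018853600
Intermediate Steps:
L = 153
g(l) = 153
(-315113 + g(378))*(-145838 + 215748) = (-315113 + 153)*(-145838 + 215748) = -314960*69910 = -22018853600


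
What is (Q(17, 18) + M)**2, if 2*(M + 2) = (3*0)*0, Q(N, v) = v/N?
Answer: 256/289 ≈ 0.88581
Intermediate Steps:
M = -2 (M = -2 + ((3*0)*0)/2 = -2 + (0*0)/2 = -2 + (1/2)*0 = -2 + 0 = -2)
(Q(17, 18) + M)**2 = (18/17 - 2)**2 = (-16/17)**2 = 256/289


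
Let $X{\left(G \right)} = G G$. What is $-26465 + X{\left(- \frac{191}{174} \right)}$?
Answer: $- \frac{801217859}{30276} \approx -26464.0$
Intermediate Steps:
$X{\left(G \right)} = G^{2}$
$-26465 + X{\left(- \frac{191}{174} \right)} = -26465 + \left(- \frac{191}{174}\right)^{2} = -26465 + \frac{36481}{30276} = - \frac{801217859}{30276}$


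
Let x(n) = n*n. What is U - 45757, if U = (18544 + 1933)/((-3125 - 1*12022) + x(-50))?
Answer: -578709256/12647 ≈ -45759.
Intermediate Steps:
x(n) = n²
U = -20477/12647 (U = (18544 + 1933)/((-3125 - 1*12022) + (-50)²) = 20477/((-3125 - 12022) + 2500) = 20477/(-15147 + 2500) = 20477/(-12647) = 20477*(-1/12647) = -20477/12647 ≈ -1.6191)
U - 45757 = -20477/12647 - 45757 = -578709256/12647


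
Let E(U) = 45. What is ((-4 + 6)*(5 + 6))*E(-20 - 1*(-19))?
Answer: 990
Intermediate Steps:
((-4 + 6)*(5 + 6))*E(-20 - 1*(-19)) = ((-4 + 6)*(5 + 6))*45 = (2*11)*45 = 22*45 = 990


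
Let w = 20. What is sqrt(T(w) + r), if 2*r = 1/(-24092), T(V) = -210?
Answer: I*sqrt(121889149486)/24092 ≈ 14.491*I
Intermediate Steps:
r = -1/48184 (r = (1/2)/(-24092) = (1/2)*(-1/24092) = -1/48184 ≈ -2.0754e-5)
sqrt(T(w) + r) = sqrt(-210 - 1/48184) = sqrt(-10118641/48184) = I*sqrt(121889149486)/24092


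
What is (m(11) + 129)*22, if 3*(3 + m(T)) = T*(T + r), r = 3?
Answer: 11704/3 ≈ 3901.3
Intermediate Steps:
m(T) = -3 + T*(3 + T)/3 (m(T) = -3 + (T*(T + 3))/3 = -3 + (T*(3 + T))/3 = -3 + T*(3 + T)/3)
(m(11) + 129)*22 = ((-3 + 11 + (1/3)*11**2) + 129)*22 = ((-3 + 11 + (1/3)*121) + 129)*22 = ((-3 + 11 + 121/3) + 129)*22 = (145/3 + 129)*22 = (532/3)*22 = 11704/3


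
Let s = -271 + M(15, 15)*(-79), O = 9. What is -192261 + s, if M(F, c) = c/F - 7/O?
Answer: -1732946/9 ≈ -1.9255e+5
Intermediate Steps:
M(F, c) = -7/9 + c/F (M(F, c) = c/F - 7/9 = -7/9 + c/F)
s = -2597/9 (s = -271 + (-7/9 + 15/15)*(-79) = -271 + (-7/9 + 15*(1/15))*(-79) = -271 + (-7/9 + 1)*(-79) = -271 + (2/9)*(-79) = -271 - 158/9 = -2597/9 ≈ -288.56)
-192261 + s = -192261 - 2597/9 = -1732946/9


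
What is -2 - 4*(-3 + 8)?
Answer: -22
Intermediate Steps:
-2 - 4*(-3 + 8) = -2 - 4*5 = -2 - 20 = -22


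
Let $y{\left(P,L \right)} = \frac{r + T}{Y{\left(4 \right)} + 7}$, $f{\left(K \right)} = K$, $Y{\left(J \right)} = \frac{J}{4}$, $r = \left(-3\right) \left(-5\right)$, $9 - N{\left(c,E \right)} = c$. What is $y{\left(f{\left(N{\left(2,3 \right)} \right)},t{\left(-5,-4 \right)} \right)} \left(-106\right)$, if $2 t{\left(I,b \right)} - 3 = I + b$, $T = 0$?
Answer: $- \frac{795}{4} \approx -198.75$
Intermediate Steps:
$N{\left(c,E \right)} = 9 - c$
$r = 15$
$Y{\left(J \right)} = \frac{J}{4}$ ($Y{\left(J \right)} = J \frac{1}{4} = \frac{J}{4}$)
$t{\left(I,b \right)} = \frac{3}{2} + \frac{I}{2} + \frac{b}{2}$ ($t{\left(I,b \right)} = \frac{3}{2} + \frac{I + b}{2} = \frac{3}{2} + \left(\frac{I}{2} + \frac{b}{2}\right) = \frac{3}{2} + \frac{I}{2} + \frac{b}{2}$)
$y{\left(P,L \right)} = \frac{15}{8}$ ($y{\left(P,L \right)} = \frac{15 + 0}{\frac{1}{4} \cdot 4 + 7} = \frac{15}{1 + 7} = \frac{15}{8}$)
$y{\left(f{\left(N{\left(2,3 \right)} \right)},t{\left(-5,-4 \right)} \right)} \left(-106\right) = \frac{15}{8} \left(-106\right) = - \frac{795}{4}$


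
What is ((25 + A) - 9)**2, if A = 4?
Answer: 400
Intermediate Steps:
((25 + A) - 9)**2 = ((25 + 4) - 9)**2 = (29 - 9)**2 = 20**2 = 400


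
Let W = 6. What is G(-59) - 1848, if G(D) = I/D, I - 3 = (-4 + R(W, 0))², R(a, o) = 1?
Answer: -109044/59 ≈ -1848.2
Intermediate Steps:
I = 12 (I = 3 + (-4 + 1)² = 3 + (-3)² = 3 + 9 = 12)
G(D) = 12/D
G(-59) - 1848 = 12/(-59) - 1848 = 12*(-1/59) - 1848 = -12/59 - 1848 = -109044/59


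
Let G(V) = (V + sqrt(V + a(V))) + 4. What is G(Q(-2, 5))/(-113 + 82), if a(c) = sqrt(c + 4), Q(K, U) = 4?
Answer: -8/31 - sqrt(4 + 2*sqrt(2))/31 ≈ -0.34236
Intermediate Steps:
a(c) = sqrt(4 + c)
G(V) = 4 + V + sqrt(V + sqrt(4 + V)) (G(V) = (V + sqrt(V + sqrt(4 + V))) + 4 = 4 + V + sqrt(V + sqrt(4 + V)))
G(Q(-2, 5))/(-113 + 82) = (4 + 4 + sqrt(4 + sqrt(4 + 4)))/(-113 + 82) = (4 + 4 + sqrt(4 + sqrt(8)))/(-31) = (4 + 4 + sqrt(4 + 2*sqrt(2)))*(-1/31) = (8 + sqrt(4 + 2*sqrt(2)))*(-1/31) = -8/31 - sqrt(4 + 2*sqrt(2))/31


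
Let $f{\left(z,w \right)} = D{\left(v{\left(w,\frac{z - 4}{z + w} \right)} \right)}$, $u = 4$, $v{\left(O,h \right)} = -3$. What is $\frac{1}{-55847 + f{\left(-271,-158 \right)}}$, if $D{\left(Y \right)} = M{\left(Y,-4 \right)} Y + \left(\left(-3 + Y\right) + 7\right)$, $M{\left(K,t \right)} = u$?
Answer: $- \frac{1}{55858} \approx -1.7903 \cdot 10^{-5}$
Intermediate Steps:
$M{\left(K,t \right)} = 4$
$D{\left(Y \right)} = 4 + 5 Y$ ($D{\left(Y \right)} = 4 Y + \left(\left(-3 + Y\right) + 7\right) = 4 Y + \left(4 + Y\right) = 4 + 5 Y$)
$f{\left(z,w \right)} = -11$ ($f{\left(z,w \right)} = 4 + 5 \left(-3\right) = 4 - 15 = -11$)
$\frac{1}{-55847 + f{\left(-271,-158 \right)}} = \frac{1}{-55847 - 11} = \frac{1}{-55858} = - \frac{1}{55858}$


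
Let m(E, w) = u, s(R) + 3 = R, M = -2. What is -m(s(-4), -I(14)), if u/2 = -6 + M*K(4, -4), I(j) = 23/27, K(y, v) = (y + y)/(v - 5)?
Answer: 76/9 ≈ 8.4444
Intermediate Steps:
s(R) = -3 + R
K(y, v) = 2*y/(-5 + v) (K(y, v) = (2*y)/(-5 + v) = 2*y/(-5 + v))
I(j) = 23/27 (I(j) = 23*(1/27) = 23/27)
u = -76/9 (u = 2*(-6 - 4*4/(-5 - 4)) = 2*(-6 - 4*4/(-9)) = 2*(-6 - 4*4*(-1)/9) = 2*(-6 - 2*(-8/9)) = 2*(-6 + 16/9) = 2*(-38/9) = -76/9 ≈ -8.4444)
m(E, w) = -76/9
-m(s(-4), -I(14)) = -1*(-76/9) = 76/9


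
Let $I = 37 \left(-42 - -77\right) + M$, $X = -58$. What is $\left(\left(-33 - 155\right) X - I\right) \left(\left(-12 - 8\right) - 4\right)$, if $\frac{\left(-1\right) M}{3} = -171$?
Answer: $-218304$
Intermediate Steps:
$M = 513$ ($M = \left(-3\right) \left(-171\right) = 513$)
$I = 1808$ ($I = 37 \left(-42 - -77\right) + 513 = 37 \left(-42 + 77\right) + 513 = 37 \cdot 35 + 513 = 1295 + 513 = 1808$)
$\left(\left(-33 - 155\right) X - I\right) \left(\left(-12 - 8\right) - 4\right) = \left(\left(-33 - 155\right) \left(-58\right) - 1808\right) \left(\left(-12 - 8\right) - 4\right) = \left(\left(-188\right) \left(-58\right) - 1808\right) \left(-20 - 4\right) = \left(10904 - 1808\right) \left(-24\right) = 9096 \left(-24\right) = -218304$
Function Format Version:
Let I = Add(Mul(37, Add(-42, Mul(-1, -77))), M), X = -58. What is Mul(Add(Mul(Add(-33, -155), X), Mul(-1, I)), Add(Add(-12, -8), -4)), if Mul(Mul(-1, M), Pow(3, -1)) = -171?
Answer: -218304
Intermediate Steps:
M = 513 (M = Mul(-3, -171) = 513)
I = 1808 (I = Add(Mul(37, Add(-42, Mul(-1, -77))), 513) = Add(Mul(37, Add(-42, 77)), 513) = Add(Mul(37, 35), 513) = Add(1295, 513) = 1808)
Mul(Add(Mul(Add(-33, -155), X), Mul(-1, I)), Add(Add(-12, -8), -4)) = Mul(Add(Mul(Add(-33, -155), -58), Mul(-1, 1808)), Add(Add(-12, -8), -4)) = Mul(Add(Mul(-188, -58), -1808), Add(-20, -4)) = Mul(Add(10904, -1808), -24) = Mul(9096, -24) = -218304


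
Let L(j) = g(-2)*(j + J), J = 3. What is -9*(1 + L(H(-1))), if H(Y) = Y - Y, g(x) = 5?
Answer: -144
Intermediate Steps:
H(Y) = 0
L(j) = 15 + 5*j (L(j) = 5*(j + 3) = 5*(3 + j) = 15 + 5*j)
-9*(1 + L(H(-1))) = -9*(1 + (15 + 5*0)) = -9*(1 + (15 + 0)) = -9*(1 + 15) = -9*16 = -144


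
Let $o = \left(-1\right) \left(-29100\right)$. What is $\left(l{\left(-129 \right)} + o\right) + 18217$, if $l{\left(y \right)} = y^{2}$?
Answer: $63958$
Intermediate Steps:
$o = 29100$
$\left(l{\left(-129 \right)} + o\right) + 18217 = \left(\left(-129\right)^{2} + 29100\right) + 18217 = \left(16641 + 29100\right) + 18217 = 45741 + 18217 = 63958$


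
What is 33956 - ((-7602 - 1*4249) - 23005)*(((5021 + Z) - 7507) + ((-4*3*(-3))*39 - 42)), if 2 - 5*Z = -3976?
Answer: -57063772/5 ≈ -1.1413e+7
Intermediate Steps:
Z = 3978/5 (Z = ⅖ - ⅕*(-3976) = ⅖ + 3976/5 = 3978/5 ≈ 795.60)
33956 - ((-7602 - 1*4249) - 23005)*(((5021 + Z) - 7507) + ((-4*3*(-3))*39 - 42)) = 33956 - ((-7602 - 1*4249) - 23005)*(((5021 + 3978/5) - 7507) + ((-4*3*(-3))*39 - 42)) = 33956 - ((-7602 - 4249) - 23005)*((29083/5 - 7507) + (-12*(-3)*39 - 42)) = 33956 - (-11851 - 23005)*(-8452/5 + (36*39 - 42)) = 33956 - (-34856)*(-8452/5 + (1404 - 42)) = 33956 - (-34856)*(-8452/5 + 1362) = 33956 - (-34856)*(-1642)/5 = 33956 - 1*57233552/5 = 33956 - 57233552/5 = -57063772/5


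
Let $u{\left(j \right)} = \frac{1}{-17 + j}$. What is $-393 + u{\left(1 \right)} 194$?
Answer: $- \frac{3241}{8} \approx -405.13$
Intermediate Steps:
$-393 + u{\left(1 \right)} 194 = -393 + \frac{1}{-17 + 1} \cdot 194 = -393 + \frac{1}{-16} \cdot 194 = -393 - \frac{97}{8} = - \frac{3241}{8}$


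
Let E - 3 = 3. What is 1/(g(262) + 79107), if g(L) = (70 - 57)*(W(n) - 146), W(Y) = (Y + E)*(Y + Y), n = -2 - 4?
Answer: 1/77209 ≈ 1.2952e-5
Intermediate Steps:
n = -6
E = 6 (E = 3 + 3 = 6)
W(Y) = 2*Y*(6 + Y) (W(Y) = (Y + 6)*(Y + Y) = (6 + Y)*(2*Y) = 2*Y*(6 + Y))
g(L) = -1898 (g(L) = (70 - 57)*(2*(-6)*(6 - 6) - 146) = 13*(2*(-6)*0 - 146) = 13*(0 - 146) = 13*(-146) = -1898)
1/(g(262) + 79107) = 1/(-1898 + 79107) = 1/77209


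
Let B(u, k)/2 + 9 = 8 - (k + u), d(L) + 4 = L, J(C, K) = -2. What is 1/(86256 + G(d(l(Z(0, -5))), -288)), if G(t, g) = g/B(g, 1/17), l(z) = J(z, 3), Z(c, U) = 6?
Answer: 271/23375240 ≈ 1.1593e-5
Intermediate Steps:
l(z) = -2
d(L) = -4 + L
B(u, k) = -2 - 2*k - 2*u (B(u, k) = -18 + 2*(8 - (k + u)) = -18 + 2*(8 + (-k - u)) = -18 + 2*(8 - k - u) = -18 + (16 - 2*k - 2*u) = -2 - 2*k - 2*u)
G(t, g) = g/(-36/17 - 2*g) (G(t, g) = g/(-2 - 2/17 - 2*g) = g/(-36/17 - 2*g))
1/(86256 + G(d(l(Z(0, -5))), -288)) = 1/(86256 - 17*(-288)/(36 + 34*(-288))) = 1/(86256 - 17*(-288)/(36 - 9792)) = 1/(86256 - 17*(-288)/(-9756)) = 1/(86256 - 17*(-288)*(-1/9756)) = 1/(86256 - 136/271) = 1/(23375240/271) = 271/23375240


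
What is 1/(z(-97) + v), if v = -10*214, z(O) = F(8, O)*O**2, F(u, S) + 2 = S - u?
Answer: -1/1008903 ≈ -9.9117e-7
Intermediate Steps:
F(u, S) = -2 + S - u (F(u, S) = -2 + (S - u) = -2 + S - u)
z(O) = O**2*(-10 + O) (z(O) = (-2 + O - 1*8)*O**2 = (-2 + O - 8)*O**2 = (-10 + O)*O**2 = O**2*(-10 + O))
v = -2140
1/(z(-97) + v) = 1/((-97)**2*(-10 - 97) - 2140) = 1/(9409*(-107) - 2140) = 1/(-1006763 - 2140) = 1/(-1008903) = -1/1008903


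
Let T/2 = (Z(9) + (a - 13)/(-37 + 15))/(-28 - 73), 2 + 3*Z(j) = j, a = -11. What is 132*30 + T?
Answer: 13198454/3333 ≈ 3959.9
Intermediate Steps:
Z(j) = -⅔ + j/3
T = -226/3333 (T = 2*(((-⅔ + (⅓)*9) + (-11 - 13)/(-37 + 15))/(-28 - 73)) = 2*(((-⅔ + 3) - 24/(-22))/(-101)) = 2*((7/3 - 24*(-1/22))*(-1/101)) = 2*((7/3 + 12/11)*(-1/101)) = 2*((113/33)*(-1/101)) = 2*(-113/3333) = -226/3333 ≈ -0.067807)
132*30 + T = 132*30 - 226/3333 = 3960 - 226/3333 = 13198454/3333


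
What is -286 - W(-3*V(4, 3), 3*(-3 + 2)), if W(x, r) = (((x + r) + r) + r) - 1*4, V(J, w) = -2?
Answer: -279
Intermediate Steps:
W(x, r) = -4 + x + 3*r (W(x, r) = (((r + x) + r) + r) - 4 = ((x + 2*r) + r) - 4 = (x + 3*r) - 4 = -4 + x + 3*r)
-286 - W(-3*V(4, 3), 3*(-3 + 2)) = -286 - (-4 - 3*(-2) + 3*(3*(-3 + 2))) = -286 - (-4 + 6 + 3*(3*(-1))) = -286 - (-4 + 6 + 3*(-3)) = -286 - (-4 + 6 - 9) = -286 - 1*(-7) = -286 + 7 = -279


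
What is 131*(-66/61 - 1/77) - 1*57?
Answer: -941462/4697 ≈ -200.44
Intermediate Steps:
131*(-66/61 - 1/77) - 1*57 = 131*(-66*1/61 - 1*1/77) - 57 = 131*(-66/61 - 1/77) - 57 = 131*(-5143/4697) - 57 = -673733/4697 - 57 = -941462/4697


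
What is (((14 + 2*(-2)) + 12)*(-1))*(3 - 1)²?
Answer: -88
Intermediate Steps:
(((14 + 2*(-2)) + 12)*(-1))*(3 - 1)² = (((14 - 4) + 12)*(-1))*2² = ((10 + 12)*(-1))*4 = (22*(-1))*4 = -22*4 = -88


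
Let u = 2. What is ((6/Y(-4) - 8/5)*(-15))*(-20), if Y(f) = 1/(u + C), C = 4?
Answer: 10320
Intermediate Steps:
Y(f) = 1/6 (Y(f) = 1/(2 + 4) = 1/6)
((6/Y(-4) - 8/5)*(-15))*(-20) = ((6/(1/6) - 8/5)*(-15))*(-20) = ((6*6 - 8*1/5)*(-15))*(-20) = ((36 - 8/5)*(-15))*(-20) = ((172/5)*(-15))*(-20) = -516*(-20) = 10320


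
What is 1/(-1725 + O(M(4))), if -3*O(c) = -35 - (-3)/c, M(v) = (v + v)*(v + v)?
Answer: -192/328963 ≈ -0.00058365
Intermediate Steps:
M(v) = 4*v**2 (M(v) = (2*v)*(2*v) = 4*v**2)
O(c) = 35/3 - 1/c (O(c) = -(-35 - (-3)/c)/3 = -(-35 + 3/c)/3 = 35/3 - 1/c)
1/(-1725 + O(M(4))) = 1/(-1725 + (35/3 - 1/(4*4**2))) = 1/(-1725 + (35/3 - 1/(4*16))) = 1/(-1725 + (35/3 - 1/64)) = 1/(-1725 + 2237/192) = 1/(-328963/192) = -192/328963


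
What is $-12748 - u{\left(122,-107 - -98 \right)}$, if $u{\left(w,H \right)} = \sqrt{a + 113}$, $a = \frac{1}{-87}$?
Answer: $-12748 - \frac{\sqrt{855210}}{87} \approx -12759.0$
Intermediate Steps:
$a = - \frac{1}{87} \approx -0.011494$
$u{\left(w,H \right)} = \frac{\sqrt{855210}}{87}$ ($u{\left(w,H \right)} = \sqrt{- \frac{1}{87} + 113} = \sqrt{\frac{9830}{87}} = \frac{\sqrt{855210}}{87}$)
$-12748 - u{\left(122,-107 - -98 \right)} = -12748 - \frac{\sqrt{855210}}{87}$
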